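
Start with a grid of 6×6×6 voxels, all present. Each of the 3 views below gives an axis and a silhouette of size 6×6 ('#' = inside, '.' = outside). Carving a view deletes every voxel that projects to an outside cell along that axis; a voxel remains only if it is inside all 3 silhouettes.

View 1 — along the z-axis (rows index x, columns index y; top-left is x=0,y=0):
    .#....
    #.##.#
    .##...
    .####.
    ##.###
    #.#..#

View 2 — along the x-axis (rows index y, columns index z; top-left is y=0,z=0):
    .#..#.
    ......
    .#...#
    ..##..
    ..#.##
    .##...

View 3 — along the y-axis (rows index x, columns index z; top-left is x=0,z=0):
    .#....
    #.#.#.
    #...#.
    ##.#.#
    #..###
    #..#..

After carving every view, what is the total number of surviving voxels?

before carving: 216 voxels (6×6×6)
after view 1 [z-axis, 19 of 36 cells solid] → remaining = 114
after view 2 [x-axis, 11 of 36 cells solid] → remaining = 32
after view 3 [y-axis, 16 of 36 cells solid] → remaining = 11

|visual hull| = 11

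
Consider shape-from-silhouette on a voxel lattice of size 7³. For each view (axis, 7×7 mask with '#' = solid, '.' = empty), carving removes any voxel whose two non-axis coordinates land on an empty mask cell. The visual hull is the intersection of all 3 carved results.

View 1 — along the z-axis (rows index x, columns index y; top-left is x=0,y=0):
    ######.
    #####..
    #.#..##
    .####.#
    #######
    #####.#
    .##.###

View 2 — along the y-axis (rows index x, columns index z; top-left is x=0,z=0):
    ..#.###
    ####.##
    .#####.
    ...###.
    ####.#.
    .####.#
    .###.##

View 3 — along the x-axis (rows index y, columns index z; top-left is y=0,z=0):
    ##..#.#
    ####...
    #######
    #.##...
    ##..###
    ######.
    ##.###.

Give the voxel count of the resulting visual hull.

start: 7×7×7 = 343 voxels
step 1: project along z, AND mask (38/49) → |grid| = 266
step 2: project along y, AND mask (33/49) → |grid| = 179
step 3: project along x, AND mask (34/49) → |grid| = 123

remaining voxels: 123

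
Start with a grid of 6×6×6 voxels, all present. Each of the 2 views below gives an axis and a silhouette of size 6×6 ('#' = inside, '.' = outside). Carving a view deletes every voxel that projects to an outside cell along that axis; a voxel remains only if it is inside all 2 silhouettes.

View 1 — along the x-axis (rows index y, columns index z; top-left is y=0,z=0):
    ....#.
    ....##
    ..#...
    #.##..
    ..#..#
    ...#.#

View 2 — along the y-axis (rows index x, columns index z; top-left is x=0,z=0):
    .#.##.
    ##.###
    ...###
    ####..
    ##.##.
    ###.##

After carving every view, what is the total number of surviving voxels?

initial block: 6^3 = 216
step 1: project along x, AND mask (11/36) → |grid| = 66
step 2: project along y, AND mask (24/36) → |grid| = 39

39 voxels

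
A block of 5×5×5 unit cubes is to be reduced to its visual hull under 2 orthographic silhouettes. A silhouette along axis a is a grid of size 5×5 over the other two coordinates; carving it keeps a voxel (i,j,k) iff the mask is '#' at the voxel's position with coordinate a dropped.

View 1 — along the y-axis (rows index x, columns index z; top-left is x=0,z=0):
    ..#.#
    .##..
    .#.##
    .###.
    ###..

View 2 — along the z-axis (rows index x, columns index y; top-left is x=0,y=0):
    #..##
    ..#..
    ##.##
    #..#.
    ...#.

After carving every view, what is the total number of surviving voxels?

before carving: 125 voxels (5×5×5)
[1] y-view keeps 13 columns → grid now 65
[2] z-view keeps 11 columns → grid now 29

remaining voxels: 29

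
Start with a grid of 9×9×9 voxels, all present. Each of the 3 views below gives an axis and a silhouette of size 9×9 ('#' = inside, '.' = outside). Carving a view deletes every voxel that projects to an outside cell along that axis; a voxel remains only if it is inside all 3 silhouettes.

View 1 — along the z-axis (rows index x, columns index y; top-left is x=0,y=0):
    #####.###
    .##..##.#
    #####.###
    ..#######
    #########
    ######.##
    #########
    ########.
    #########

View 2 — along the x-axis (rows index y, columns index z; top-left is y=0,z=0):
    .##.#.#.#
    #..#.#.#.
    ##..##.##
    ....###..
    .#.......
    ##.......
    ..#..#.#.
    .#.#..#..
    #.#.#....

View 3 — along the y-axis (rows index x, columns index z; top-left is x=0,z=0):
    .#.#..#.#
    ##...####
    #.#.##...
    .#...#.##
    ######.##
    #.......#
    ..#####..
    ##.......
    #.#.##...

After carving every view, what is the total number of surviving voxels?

initial block: 9^3 = 729
carve view 1 (along z, XY-mask fill 71/81): 639 voxels remain
carve view 2 (along x, YZ-mask fill 30/81): 239 voxels remain
carve view 3 (along y, XZ-mask fill 39/81): 120 voxels remain

remaining voxels: 120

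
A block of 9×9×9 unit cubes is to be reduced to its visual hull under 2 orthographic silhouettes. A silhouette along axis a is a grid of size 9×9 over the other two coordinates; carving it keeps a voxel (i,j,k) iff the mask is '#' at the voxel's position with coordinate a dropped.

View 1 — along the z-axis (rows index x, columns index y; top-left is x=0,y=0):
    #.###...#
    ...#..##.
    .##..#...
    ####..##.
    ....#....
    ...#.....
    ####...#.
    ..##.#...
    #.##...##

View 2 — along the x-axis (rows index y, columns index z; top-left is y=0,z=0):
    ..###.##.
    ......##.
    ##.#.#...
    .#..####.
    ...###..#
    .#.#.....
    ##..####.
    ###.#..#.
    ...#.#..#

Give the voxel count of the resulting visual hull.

before carving: 729 voxels (9×9×9)
[1] z-view keeps 32 columns → grid now 288
[2] x-view keeps 36 columns → grid now 135

remaining voxels: 135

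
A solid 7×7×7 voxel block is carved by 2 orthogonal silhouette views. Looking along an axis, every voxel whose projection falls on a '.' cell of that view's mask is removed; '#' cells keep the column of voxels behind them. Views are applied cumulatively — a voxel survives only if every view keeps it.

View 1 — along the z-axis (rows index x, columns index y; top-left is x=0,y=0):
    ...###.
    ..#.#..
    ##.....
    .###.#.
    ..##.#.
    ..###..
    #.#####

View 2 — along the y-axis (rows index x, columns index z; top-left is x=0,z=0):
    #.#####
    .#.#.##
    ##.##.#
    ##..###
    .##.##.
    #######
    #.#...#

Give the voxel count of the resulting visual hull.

before carving: 343 voxels (7×7×7)
  1. axis=2 (XY plane), |mask|=23  ⇒  voxels=161
  2. axis=1 (XZ plane), |mask|=34  ⇒  voxels=107

|visual hull| = 107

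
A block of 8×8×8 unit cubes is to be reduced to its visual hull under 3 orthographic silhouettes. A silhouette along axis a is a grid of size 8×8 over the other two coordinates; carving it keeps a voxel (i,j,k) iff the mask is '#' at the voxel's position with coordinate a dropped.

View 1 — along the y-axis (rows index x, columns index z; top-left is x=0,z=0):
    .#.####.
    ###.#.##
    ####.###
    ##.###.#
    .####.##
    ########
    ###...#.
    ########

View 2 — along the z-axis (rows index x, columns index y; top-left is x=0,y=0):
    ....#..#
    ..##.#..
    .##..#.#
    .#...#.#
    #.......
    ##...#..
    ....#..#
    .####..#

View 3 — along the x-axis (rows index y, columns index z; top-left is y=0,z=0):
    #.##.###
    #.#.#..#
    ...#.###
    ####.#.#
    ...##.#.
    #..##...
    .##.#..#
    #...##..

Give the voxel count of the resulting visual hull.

voxel count = 72

before carving: 512 voxels (8×8×8)
carve view 1 (along y, XZ-mask fill 50/64): 400 voxels remain
carve view 2 (along z, XY-mask fill 23/64): 152 voxels remain
carve view 3 (along x, YZ-mask fill 33/64): 72 voxels remain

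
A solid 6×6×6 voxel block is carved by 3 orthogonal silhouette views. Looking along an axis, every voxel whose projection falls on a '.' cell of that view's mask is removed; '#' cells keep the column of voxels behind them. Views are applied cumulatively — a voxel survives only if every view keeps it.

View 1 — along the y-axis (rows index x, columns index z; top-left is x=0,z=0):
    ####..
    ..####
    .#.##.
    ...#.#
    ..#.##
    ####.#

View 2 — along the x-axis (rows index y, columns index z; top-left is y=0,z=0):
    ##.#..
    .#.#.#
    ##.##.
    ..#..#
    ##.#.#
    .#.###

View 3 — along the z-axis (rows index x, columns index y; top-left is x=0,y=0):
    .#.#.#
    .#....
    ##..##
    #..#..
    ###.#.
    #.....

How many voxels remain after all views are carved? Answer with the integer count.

24 voxels

initial block: 6^3 = 216
[1] y-view keeps 21 columns → grid now 126
[2] x-view keeps 20 columns → grid now 72
[3] z-view keeps 15 columns → grid now 24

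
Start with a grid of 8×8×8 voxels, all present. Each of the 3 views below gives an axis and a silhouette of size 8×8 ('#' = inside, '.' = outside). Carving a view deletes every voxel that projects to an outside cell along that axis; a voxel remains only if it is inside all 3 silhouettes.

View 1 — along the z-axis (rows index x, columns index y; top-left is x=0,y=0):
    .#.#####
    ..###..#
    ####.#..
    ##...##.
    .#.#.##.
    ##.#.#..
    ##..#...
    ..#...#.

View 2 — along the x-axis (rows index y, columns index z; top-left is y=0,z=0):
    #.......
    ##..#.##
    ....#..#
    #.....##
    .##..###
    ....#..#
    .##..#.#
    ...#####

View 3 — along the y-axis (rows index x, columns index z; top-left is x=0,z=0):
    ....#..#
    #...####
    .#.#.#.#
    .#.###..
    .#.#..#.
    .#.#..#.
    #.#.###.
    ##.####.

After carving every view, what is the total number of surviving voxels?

remaining voxels: 48

full grid |V| = 512
[1] z-view keeps 32 columns → grid now 256
[2] x-view keeps 27 columns → grid now 106
[3] y-view keeps 32 columns → grid now 48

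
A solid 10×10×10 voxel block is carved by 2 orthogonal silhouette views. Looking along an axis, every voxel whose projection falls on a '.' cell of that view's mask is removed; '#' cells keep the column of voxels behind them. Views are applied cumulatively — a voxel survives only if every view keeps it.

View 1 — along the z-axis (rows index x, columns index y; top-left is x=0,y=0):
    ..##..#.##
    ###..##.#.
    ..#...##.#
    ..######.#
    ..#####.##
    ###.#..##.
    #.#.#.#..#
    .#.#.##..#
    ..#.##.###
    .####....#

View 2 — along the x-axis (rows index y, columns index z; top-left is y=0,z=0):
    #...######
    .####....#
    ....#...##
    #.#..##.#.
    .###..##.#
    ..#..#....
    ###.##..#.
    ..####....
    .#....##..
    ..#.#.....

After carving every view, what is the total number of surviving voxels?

228 voxels

before carving: 1000 voxels (10×10×10)
after view 1 [z-axis, 56 of 100 cells solid] → remaining = 560
after view 2 [x-axis, 43 of 100 cells solid] → remaining = 228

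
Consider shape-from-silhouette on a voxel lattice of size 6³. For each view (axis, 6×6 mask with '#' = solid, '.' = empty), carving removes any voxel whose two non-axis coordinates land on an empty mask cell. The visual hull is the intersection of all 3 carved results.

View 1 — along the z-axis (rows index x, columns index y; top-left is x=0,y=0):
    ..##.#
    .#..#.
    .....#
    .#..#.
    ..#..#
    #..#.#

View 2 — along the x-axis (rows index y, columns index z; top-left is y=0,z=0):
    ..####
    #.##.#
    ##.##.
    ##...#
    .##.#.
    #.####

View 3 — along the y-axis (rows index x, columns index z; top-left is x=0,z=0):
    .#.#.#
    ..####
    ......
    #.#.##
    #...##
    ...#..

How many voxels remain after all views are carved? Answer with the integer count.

before carving: 216 voxels (6×6×6)
  1. axis=2 (XY plane), |mask|=13  ⇒  voxels=78
  2. axis=0 (YZ plane), |mask|=23  ⇒  voxels=52
  3. axis=1 (XZ plane), |mask|=15  ⇒  voxels=23

23 voxels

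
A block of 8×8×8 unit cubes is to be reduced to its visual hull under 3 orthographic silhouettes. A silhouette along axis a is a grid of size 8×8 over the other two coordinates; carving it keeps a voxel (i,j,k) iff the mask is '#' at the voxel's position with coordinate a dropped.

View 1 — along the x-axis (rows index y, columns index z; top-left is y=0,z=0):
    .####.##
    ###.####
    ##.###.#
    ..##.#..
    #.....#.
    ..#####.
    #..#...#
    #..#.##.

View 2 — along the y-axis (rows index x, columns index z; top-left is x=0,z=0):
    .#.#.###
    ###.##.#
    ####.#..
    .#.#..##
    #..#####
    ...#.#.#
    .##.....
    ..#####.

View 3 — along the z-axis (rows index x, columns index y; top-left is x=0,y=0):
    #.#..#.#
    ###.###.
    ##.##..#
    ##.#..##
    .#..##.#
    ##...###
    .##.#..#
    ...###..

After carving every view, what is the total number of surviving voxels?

remaining voxels: 98

full grid |V| = 512
step 1: project along x, AND mask (36/64) → |grid| = 288
step 2: project along y, AND mask (36/64) → |grid| = 164
step 3: project along z, AND mask (36/64) → |grid| = 98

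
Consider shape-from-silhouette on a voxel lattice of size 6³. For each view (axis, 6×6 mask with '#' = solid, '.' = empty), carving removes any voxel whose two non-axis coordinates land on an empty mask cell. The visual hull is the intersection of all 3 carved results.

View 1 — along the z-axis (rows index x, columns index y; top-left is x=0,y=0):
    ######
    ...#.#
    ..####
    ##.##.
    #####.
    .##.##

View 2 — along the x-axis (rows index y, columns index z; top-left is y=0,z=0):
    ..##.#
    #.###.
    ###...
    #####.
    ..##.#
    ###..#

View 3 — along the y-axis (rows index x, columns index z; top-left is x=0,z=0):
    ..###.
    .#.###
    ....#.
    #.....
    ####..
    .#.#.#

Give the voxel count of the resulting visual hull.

start: 6×6×6 = 216 voxels
[1] z-view keeps 25 columns → grid now 150
[2] x-view keeps 22 columns → grid now 93
[3] y-view keeps 16 columns → grid now 40

|visual hull| = 40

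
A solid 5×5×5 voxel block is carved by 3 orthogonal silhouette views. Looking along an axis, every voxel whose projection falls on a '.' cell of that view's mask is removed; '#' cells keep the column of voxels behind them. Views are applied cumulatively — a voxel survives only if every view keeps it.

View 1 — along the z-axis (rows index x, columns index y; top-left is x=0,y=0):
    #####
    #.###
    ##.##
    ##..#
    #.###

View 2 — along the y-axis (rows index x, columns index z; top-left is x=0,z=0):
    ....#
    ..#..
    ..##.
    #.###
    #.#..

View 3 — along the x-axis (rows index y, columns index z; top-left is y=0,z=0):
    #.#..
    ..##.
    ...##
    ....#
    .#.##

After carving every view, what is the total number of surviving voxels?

|visual hull| = 16

full grid |V| = 125
carve view 1 (along z, XY-mask fill 20/25): 100 voxels remain
carve view 2 (along y, XZ-mask fill 10/25): 37 voxels remain
carve view 3 (along x, YZ-mask fill 10/25): 16 voxels remain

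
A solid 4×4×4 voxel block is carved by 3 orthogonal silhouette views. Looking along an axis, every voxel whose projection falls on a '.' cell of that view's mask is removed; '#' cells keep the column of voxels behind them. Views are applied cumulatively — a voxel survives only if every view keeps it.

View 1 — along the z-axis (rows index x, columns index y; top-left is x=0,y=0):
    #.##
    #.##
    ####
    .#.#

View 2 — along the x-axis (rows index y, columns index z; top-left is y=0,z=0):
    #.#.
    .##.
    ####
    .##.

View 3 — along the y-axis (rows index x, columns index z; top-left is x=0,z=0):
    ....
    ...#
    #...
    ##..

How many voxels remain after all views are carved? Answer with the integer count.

initial block: 4^3 = 64
[1] z-view keeps 12 columns → grid now 48
[2] x-view keeps 10 columns → grid now 30
[3] y-view keeps 4 columns → grid now 5

remaining voxels: 5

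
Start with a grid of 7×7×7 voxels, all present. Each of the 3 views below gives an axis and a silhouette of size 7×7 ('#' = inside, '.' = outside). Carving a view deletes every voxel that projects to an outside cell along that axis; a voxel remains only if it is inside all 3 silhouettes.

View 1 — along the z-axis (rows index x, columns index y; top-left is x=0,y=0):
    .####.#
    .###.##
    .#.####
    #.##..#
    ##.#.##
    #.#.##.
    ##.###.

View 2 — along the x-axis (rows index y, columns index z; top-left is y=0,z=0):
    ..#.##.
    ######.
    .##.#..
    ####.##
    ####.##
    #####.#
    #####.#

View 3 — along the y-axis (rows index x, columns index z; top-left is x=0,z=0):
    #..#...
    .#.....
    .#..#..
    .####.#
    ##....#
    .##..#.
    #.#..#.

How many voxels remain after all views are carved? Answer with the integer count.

full grid |V| = 343
carve view 1 (along z, XY-mask fill 33/49): 231 voxels remain
carve view 2 (along x, YZ-mask fill 36/49): 174 voxels remain
carve view 3 (along y, XZ-mask fill 19/49): 68 voxels remain

remaining voxels: 68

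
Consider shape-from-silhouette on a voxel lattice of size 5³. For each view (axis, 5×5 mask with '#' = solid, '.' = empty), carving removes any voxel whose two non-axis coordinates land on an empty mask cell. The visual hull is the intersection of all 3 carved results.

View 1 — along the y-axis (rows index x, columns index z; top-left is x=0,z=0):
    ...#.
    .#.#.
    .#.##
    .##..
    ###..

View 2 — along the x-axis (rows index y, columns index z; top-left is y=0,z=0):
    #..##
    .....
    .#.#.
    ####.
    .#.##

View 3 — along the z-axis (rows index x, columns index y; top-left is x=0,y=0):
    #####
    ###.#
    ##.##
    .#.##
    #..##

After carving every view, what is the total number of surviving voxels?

start: 5×5×5 = 125 voxels
step 1: project along y, AND mask (11/25) → |grid| = 55
step 2: project along x, AND mask (12/25) → |grid| = 30
step 3: project along z, AND mask (19/25) → |grid| = 24

remaining voxels: 24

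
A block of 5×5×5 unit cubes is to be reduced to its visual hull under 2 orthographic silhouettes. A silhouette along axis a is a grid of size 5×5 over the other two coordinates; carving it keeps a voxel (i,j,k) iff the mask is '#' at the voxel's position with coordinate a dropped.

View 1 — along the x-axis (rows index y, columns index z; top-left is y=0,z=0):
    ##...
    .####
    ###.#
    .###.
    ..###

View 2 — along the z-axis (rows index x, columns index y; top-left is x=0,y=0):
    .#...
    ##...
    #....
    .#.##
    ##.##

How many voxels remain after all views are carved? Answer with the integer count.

|visual hull| = 34

initial block: 5^3 = 125
[1] x-view keeps 16 columns → grid now 80
[2] z-view keeps 11 columns → grid now 34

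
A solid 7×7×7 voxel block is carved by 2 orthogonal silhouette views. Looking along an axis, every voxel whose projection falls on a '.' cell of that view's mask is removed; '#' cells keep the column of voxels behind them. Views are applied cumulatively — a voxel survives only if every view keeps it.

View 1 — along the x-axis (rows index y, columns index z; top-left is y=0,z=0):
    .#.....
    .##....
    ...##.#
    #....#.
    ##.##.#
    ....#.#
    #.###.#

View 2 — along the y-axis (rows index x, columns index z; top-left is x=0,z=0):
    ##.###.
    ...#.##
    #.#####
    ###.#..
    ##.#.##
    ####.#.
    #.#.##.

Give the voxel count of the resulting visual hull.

voxel count = 87

before carving: 343 voxels (7×7×7)
step 1: project along x, AND mask (20/49) → |grid| = 140
step 2: project along y, AND mask (32/49) → |grid| = 87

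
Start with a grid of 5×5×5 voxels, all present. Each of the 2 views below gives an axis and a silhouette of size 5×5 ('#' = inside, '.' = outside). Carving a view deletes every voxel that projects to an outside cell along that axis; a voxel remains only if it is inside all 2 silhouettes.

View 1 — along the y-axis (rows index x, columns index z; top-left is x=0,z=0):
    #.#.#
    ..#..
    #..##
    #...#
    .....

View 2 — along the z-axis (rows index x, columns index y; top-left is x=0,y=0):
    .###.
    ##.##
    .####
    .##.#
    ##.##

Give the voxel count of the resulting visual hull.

initial block: 5^3 = 125
carve view 1 (along y, XZ-mask fill 9/25): 45 voxels remain
carve view 2 (along z, XY-mask fill 18/25): 31 voxels remain

remaining voxels: 31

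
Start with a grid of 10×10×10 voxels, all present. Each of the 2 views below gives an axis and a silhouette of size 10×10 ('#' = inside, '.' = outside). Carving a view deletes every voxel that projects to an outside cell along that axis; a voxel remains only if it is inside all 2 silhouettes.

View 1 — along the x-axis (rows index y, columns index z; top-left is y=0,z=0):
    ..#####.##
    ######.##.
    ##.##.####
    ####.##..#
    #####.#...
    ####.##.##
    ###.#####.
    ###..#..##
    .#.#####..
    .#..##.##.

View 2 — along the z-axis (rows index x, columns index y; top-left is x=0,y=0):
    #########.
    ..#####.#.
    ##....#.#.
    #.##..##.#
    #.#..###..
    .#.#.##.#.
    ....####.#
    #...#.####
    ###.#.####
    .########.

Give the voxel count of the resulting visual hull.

before carving: 1000 voxels (10×10×10)
  1. axis=0 (YZ plane), |mask|=69  ⇒  voxels=690
  2. axis=2 (XY plane), |mask|=62  ⇒  voxels=433

|visual hull| = 433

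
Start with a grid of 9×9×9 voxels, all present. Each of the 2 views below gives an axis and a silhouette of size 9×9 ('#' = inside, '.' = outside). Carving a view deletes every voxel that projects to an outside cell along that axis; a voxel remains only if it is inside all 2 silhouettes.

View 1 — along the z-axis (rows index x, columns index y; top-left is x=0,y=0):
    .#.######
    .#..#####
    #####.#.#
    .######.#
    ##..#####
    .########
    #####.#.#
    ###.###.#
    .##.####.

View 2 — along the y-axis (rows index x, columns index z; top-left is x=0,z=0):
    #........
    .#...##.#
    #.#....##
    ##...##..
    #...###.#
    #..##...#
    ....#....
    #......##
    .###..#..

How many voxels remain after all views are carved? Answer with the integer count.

206 voxels

start: 9×9×9 = 729 voxels
after view 1 [z-axis, 62 of 81 cells solid] → remaining = 558
after view 2 [y-axis, 30 of 81 cells solid] → remaining = 206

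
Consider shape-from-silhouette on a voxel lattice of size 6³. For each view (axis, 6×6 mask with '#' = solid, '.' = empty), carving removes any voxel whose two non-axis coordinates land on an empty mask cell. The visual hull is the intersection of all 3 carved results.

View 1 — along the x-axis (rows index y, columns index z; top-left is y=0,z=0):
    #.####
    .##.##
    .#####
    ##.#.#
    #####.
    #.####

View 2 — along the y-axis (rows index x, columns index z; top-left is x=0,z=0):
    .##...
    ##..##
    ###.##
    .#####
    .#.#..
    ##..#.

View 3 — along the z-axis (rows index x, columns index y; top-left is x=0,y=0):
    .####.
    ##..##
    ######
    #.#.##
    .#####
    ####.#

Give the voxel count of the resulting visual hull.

before carving: 216 voxels (6×6×6)
carve view 1 (along x, YZ-mask fill 28/36): 168 voxels remain
carve view 2 (along y, XZ-mask fill 21/36): 96 voxels remain
carve view 3 (along z, XY-mask fill 28/36): 77 voxels remain

|visual hull| = 77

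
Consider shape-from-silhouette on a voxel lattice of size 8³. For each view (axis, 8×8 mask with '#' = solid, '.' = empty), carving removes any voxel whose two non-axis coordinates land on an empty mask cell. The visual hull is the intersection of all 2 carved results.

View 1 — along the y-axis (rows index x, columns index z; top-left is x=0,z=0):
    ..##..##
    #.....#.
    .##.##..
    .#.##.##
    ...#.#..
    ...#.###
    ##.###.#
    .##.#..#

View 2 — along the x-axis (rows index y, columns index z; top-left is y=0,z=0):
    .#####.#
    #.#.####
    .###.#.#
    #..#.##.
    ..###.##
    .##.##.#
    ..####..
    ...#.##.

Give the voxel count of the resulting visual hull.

153 voxels

initial block: 8^3 = 512
step 1: project along y, AND mask (31/64) → |grid| = 248
step 2: project along x, AND mask (38/64) → |grid| = 153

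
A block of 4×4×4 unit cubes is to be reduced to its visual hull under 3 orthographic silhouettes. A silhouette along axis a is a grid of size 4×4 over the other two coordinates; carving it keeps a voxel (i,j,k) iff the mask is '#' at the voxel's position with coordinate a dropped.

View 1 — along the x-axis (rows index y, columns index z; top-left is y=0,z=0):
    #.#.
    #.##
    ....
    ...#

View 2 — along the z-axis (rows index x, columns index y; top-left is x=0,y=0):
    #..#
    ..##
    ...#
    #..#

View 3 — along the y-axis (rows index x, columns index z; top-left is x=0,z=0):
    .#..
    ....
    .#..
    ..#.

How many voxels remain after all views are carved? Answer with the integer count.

voxel count = 1

initial block: 4^3 = 64
  1. axis=0 (YZ plane), |mask|=6  ⇒  voxels=24
  2. axis=2 (XY plane), |mask|=7  ⇒  voxels=8
  3. axis=1 (XZ plane), |mask|=3  ⇒  voxels=1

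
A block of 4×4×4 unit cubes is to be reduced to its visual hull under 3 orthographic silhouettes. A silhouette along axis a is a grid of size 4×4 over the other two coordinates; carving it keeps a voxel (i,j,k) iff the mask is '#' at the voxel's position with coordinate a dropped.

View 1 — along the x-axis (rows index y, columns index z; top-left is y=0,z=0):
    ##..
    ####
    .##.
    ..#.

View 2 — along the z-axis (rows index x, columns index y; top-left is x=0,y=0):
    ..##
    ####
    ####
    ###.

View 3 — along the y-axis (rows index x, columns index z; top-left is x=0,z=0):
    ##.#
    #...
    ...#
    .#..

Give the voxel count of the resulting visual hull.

7 voxels

initial block: 4^3 = 64
V1 x: intersect with YZ mask (9 set) -- 36 left
V2 z: intersect with XY mask (13 set) -- 29 left
V3 y: intersect with XZ mask (6 set) -- 7 left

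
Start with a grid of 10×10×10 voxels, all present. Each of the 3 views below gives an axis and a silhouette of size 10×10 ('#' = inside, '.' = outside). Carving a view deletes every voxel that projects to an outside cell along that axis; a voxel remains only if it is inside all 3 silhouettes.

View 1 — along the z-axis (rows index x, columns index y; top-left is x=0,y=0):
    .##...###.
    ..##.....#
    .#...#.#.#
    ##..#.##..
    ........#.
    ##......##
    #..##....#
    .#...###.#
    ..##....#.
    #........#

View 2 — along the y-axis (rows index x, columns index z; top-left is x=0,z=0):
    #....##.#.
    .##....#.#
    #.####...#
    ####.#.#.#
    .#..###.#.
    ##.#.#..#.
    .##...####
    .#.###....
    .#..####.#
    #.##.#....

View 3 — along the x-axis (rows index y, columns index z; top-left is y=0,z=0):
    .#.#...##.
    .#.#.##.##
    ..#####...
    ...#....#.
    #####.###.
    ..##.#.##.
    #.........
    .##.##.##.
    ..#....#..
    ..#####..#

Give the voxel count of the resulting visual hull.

full grid |V| = 1000
after view 1 [z-axis, 36 of 100 cells solid] → remaining = 360
after view 2 [y-axis, 51 of 100 cells solid] → remaining = 186
after view 3 [x-axis, 45 of 100 cells solid] → remaining = 82

|visual hull| = 82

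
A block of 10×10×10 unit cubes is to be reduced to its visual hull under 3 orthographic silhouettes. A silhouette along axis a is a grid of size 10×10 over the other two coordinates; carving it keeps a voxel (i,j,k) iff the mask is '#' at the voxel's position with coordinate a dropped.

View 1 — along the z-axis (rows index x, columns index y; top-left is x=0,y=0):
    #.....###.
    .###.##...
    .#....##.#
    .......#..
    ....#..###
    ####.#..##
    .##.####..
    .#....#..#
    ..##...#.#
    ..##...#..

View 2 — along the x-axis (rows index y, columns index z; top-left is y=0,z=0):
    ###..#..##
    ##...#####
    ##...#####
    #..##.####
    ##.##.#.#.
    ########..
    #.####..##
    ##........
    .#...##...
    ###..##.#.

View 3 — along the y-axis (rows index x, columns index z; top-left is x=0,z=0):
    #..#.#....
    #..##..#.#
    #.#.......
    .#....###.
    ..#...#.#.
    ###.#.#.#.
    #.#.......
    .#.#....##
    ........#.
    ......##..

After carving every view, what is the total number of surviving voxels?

full grid |V| = 1000
V1 z: intersect with XY mask (41 set) -- 410 left
V2 x: intersect with YZ mask (59 set) -- 234 left
V3 y: intersect with XZ mask (32 set) -- 90 left

voxel count = 90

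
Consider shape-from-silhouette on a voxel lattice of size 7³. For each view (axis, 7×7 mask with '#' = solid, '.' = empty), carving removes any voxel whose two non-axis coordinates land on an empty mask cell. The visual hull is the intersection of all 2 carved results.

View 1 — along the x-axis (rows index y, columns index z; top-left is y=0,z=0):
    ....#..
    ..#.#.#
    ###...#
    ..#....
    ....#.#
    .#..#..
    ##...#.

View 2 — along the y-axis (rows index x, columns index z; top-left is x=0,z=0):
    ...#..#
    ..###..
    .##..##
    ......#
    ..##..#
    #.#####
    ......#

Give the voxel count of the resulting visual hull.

start: 7×7×7 = 343 voxels
after view 1 [x-axis, 16 of 49 cells solid] → remaining = 112
after view 2 [y-axis, 20 of 49 cells solid] → remaining = 45

voxel count = 45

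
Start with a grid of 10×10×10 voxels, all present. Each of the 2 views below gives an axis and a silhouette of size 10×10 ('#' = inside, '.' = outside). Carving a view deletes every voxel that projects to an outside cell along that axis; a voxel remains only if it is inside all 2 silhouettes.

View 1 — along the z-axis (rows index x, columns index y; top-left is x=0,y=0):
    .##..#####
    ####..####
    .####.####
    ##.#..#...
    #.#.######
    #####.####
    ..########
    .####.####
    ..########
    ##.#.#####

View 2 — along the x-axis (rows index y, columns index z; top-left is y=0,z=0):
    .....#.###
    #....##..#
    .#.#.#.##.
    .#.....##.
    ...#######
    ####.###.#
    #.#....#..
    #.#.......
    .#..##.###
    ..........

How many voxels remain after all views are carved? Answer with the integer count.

before carving: 1000 voxels (10×10×10)
step 1: project along z, AND mask (76/100) → |grid| = 760
step 2: project along x, AND mask (42/100) → |grid| = 296

remaining voxels: 296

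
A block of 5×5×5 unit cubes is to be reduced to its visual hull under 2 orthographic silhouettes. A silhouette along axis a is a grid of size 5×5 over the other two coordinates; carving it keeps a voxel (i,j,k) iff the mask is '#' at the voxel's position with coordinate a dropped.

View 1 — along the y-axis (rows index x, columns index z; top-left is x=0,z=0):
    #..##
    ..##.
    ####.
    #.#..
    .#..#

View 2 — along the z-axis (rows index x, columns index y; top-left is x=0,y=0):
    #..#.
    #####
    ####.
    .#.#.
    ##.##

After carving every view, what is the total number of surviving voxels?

|visual hull| = 44

full grid |V| = 125
carve view 1 (along y, XZ-mask fill 13/25): 65 voxels remain
carve view 2 (along z, XY-mask fill 17/25): 44 voxels remain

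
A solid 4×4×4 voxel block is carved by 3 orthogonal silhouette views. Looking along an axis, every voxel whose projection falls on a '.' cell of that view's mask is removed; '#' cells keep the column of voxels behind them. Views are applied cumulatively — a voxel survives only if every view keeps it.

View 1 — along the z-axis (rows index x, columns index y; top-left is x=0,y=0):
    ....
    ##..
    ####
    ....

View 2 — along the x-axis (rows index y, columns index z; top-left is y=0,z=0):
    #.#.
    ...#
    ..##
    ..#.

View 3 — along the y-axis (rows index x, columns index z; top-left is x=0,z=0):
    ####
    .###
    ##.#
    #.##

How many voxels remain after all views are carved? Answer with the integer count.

5 voxels

initial block: 4^3 = 64
after view 1 [z-axis, 6 of 16 cells solid] → remaining = 24
after view 2 [x-axis, 6 of 16 cells solid] → remaining = 9
after view 3 [y-axis, 13 of 16 cells solid] → remaining = 5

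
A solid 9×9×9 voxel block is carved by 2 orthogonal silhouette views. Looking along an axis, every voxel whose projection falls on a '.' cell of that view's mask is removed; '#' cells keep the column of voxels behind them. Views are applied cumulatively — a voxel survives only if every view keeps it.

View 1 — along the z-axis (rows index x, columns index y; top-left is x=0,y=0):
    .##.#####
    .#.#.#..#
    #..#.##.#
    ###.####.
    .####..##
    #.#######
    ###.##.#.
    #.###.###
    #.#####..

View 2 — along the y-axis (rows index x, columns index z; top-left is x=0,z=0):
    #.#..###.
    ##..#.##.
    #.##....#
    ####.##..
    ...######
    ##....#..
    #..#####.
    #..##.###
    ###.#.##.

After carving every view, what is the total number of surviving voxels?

voxel count = 291

full grid |V| = 729
after view 1 [z-axis, 56 of 81 cells solid] → remaining = 504
after view 2 [y-axis, 47 of 81 cells solid] → remaining = 291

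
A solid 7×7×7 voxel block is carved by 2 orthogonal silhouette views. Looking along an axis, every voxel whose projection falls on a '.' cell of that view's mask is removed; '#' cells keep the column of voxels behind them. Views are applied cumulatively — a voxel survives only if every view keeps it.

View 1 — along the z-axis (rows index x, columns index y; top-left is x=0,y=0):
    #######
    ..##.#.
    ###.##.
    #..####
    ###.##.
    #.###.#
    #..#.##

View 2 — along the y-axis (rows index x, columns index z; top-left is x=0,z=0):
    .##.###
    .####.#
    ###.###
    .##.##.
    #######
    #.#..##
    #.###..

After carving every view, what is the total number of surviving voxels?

171 voxels

full grid |V| = 343
carve view 1 (along z, XY-mask fill 34/49): 238 voxels remain
carve view 2 (along y, XZ-mask fill 35/49): 171 voxels remain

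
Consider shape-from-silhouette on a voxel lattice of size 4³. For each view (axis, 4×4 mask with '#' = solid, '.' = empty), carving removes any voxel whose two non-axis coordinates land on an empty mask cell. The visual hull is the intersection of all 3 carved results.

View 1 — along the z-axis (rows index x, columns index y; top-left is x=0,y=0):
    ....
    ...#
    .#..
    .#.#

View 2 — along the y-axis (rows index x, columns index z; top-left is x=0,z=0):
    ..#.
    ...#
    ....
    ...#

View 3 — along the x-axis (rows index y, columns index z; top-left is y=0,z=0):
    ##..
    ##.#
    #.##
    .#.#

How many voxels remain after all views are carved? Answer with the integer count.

|visual hull| = 3

full grid |V| = 64
carve view 1 (along z, XY-mask fill 4/16): 16 voxels remain
carve view 2 (along y, XZ-mask fill 3/16): 3 voxels remain
carve view 3 (along x, YZ-mask fill 10/16): 3 voxels remain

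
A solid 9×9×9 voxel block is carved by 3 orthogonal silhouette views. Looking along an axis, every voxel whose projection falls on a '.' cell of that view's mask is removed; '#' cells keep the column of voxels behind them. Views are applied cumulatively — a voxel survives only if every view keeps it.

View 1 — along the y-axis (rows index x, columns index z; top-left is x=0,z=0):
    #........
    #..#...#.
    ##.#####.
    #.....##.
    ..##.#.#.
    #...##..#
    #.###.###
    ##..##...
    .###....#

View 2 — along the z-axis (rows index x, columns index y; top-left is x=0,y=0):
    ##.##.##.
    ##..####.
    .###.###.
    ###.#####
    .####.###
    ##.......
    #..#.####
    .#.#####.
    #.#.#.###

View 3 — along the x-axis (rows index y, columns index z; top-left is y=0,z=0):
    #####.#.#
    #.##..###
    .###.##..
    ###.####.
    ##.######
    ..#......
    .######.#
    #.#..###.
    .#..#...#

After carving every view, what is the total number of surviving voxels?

start: 9×9×9 = 729 voxels
after view 1 [y-axis, 37 of 81 cells solid] → remaining = 333
after view 2 [z-axis, 53 of 81 cells solid] → remaining = 216
after view 3 [x-axis, 49 of 81 cells solid] → remaining = 129

voxel count = 129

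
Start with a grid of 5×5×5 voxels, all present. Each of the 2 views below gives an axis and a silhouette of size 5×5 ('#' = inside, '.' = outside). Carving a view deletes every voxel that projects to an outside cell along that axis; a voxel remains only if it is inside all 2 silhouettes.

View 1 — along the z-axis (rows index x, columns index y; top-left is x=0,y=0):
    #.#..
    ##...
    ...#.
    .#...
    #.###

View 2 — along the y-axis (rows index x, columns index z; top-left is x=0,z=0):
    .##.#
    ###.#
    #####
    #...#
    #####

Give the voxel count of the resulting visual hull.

before carving: 125 voxels (5×5×5)
carve view 1 (along z, XY-mask fill 10/25): 50 voxels remain
carve view 2 (along y, XZ-mask fill 19/25): 41 voxels remain

voxel count = 41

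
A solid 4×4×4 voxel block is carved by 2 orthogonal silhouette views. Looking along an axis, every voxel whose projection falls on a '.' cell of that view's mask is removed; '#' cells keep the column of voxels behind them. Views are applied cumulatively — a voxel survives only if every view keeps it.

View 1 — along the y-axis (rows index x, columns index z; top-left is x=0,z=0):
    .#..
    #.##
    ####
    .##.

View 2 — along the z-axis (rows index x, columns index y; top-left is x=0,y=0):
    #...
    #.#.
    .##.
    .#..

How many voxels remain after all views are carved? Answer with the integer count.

before carving: 64 voxels (4×4×4)
V1 y: intersect with XZ mask (10 set) -- 40 left
V2 z: intersect with XY mask (6 set) -- 17 left

remaining voxels: 17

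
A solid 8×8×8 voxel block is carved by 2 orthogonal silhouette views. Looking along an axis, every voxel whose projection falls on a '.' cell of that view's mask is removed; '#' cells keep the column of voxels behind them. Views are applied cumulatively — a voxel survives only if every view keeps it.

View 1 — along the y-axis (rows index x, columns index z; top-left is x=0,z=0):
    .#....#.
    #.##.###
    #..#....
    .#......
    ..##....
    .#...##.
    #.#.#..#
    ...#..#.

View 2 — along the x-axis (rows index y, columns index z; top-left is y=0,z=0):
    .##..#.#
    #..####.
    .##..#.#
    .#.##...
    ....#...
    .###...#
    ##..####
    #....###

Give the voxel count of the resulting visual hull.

remaining voxels: 81

initial block: 8^3 = 512
step 1: project along y, AND mask (22/64) → |grid| = 176
step 2: project along x, AND mask (31/64) → |grid| = 81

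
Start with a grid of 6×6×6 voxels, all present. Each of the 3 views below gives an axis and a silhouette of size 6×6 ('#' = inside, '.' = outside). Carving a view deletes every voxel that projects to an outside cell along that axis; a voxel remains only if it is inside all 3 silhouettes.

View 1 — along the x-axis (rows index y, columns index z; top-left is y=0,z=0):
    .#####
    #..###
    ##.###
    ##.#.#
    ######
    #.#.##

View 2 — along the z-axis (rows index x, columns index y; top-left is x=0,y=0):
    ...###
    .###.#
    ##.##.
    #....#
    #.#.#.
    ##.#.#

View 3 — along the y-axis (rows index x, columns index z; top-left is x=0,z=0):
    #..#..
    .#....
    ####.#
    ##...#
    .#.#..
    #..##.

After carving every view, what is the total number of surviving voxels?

initial block: 6^3 = 216
carve view 1 (along x, YZ-mask fill 28/36): 168 voxels remain
carve view 2 (along z, XY-mask fill 20/36): 92 voxels remain
carve view 3 (along y, XZ-mask fill 16/36): 42 voxels remain

remaining voxels: 42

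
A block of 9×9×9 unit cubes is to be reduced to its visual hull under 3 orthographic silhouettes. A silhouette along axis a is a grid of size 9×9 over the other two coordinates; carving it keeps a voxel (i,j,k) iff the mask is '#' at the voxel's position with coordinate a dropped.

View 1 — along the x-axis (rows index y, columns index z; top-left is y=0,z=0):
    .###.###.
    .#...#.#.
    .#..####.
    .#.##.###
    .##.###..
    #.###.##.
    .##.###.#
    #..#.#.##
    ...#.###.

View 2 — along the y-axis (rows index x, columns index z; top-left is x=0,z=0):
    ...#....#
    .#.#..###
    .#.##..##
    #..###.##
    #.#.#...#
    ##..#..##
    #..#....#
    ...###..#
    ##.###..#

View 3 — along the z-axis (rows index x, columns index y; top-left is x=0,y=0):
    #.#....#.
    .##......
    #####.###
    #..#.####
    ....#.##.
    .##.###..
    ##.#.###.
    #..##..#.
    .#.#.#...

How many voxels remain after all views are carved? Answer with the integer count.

voxel count = 101

full grid |V| = 729
after view 1 [x-axis, 46 of 81 cells solid] → remaining = 414
after view 2 [y-axis, 40 of 81 cells solid] → remaining = 186
after view 3 [z-axis, 40 of 81 cells solid] → remaining = 101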